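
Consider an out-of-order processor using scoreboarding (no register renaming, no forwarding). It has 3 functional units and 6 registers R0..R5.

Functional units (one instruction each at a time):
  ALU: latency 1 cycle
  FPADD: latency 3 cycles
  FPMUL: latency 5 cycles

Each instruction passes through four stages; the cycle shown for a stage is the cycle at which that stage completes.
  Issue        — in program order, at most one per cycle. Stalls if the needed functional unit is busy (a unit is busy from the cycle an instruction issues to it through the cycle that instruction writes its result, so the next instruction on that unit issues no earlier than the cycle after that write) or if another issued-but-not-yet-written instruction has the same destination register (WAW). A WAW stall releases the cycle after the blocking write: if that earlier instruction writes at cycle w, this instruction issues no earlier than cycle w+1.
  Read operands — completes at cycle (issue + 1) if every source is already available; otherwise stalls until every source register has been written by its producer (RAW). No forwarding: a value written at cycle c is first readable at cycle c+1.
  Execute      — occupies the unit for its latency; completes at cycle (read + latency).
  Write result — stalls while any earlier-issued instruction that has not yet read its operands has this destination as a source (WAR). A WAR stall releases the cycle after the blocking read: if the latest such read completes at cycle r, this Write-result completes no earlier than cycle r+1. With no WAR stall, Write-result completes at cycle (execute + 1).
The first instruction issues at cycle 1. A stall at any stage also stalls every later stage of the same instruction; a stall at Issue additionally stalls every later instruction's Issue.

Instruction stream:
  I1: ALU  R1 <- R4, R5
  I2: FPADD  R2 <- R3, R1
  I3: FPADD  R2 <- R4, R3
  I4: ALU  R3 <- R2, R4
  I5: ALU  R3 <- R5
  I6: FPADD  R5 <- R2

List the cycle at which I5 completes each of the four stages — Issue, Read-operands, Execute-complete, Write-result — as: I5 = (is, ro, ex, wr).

I5 = (19, 20, 21, 22)

c1: I1 issues→ALU
c2: I1 reads; I2 issues→FPADD
c3: I1 exec-done
c4: I1 writes R1
c5: I2 reads
c8: I2 exec-done
c9: I2 writes R2
c10: I3 issues→FPADD
c11: I3 reads; I4 issues→ALU
c14: I3 exec-done
c15: I3 writes R2
c16: I4 reads
c17: I4 exec-done
c18: I4 writes R3
c19: I5 issues→ALU
c20: I5 reads; I6 issues→FPADD
c21: I5 exec-done; I6 reads
c22: I5 writes R3
c24: I6 exec-done
c25: I6 writes R5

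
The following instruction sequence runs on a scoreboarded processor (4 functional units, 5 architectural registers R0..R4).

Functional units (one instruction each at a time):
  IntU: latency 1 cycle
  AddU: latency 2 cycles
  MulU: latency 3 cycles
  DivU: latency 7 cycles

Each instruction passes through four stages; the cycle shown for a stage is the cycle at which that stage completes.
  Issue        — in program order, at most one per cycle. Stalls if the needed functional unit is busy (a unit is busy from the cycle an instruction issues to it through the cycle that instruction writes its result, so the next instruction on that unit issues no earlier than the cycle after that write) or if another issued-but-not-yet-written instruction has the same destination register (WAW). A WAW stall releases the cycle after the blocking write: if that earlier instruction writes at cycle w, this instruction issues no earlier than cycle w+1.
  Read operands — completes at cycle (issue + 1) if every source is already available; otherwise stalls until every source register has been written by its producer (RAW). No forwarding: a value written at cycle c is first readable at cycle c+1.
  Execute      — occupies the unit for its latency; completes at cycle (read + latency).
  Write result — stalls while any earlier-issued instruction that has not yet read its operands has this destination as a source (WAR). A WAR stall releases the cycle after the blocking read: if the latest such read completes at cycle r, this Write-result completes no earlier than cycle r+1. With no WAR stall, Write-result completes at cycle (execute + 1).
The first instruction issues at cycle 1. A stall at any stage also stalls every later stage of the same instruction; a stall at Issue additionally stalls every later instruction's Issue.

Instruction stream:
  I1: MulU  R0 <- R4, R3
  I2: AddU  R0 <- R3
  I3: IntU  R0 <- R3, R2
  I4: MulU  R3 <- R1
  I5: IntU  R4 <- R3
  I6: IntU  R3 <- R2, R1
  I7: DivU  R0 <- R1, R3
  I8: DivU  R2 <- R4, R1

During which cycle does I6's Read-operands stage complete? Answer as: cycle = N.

cycle = 23

cycle 1: I1 dispatched to MulU
cycle 2: I1 operands ready
cycle 5: I1 complete
cycle 6: R0←I1
cycle 7: I2 dispatched to AddU
cycle 8: I2 operands ready
cycle 10: I2 complete
cycle 11: R0←I2
cycle 12: I3 dispatched to IntU
cycle 13: I3 operands ready · I4 dispatched to MulU
cycle 14: I3 complete · I4 operands ready
cycle 15: R0←I3
cycle 16: I5 dispatched to IntU
cycle 17: I4 complete
cycle 18: R3←I4
cycle 19: I5 operands ready
cycle 20: I5 complete
cycle 21: R4←I5
cycle 22: I6 dispatched to IntU
cycle 23: I6 operands ready · I7 dispatched to DivU
cycle 24: I6 complete
cycle 25: R3←I6
cycle 26: I7 operands ready
cycle 33: I7 complete
cycle 34: R0←I7
cycle 35: I8 dispatched to DivU
cycle 36: I8 operands ready
cycle 43: I8 complete
cycle 44: R2←I8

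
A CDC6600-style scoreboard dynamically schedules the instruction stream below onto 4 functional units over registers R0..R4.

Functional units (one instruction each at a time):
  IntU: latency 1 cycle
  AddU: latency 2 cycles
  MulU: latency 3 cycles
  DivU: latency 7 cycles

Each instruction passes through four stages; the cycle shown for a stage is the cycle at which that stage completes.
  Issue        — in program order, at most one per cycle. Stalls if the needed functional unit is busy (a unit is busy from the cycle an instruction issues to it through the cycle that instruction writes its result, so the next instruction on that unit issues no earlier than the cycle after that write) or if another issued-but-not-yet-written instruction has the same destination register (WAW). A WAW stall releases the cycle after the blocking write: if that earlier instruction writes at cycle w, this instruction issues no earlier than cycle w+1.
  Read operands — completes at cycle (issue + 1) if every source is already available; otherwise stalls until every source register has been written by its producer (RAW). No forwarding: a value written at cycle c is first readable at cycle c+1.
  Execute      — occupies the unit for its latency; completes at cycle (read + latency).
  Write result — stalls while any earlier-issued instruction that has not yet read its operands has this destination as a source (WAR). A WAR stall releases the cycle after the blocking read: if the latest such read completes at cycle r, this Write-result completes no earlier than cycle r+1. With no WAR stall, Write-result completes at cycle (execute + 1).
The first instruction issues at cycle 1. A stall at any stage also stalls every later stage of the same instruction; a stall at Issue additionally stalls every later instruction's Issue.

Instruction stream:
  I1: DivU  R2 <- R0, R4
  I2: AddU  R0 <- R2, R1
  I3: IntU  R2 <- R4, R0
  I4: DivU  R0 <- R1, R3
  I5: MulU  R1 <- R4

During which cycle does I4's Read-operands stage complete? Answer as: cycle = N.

cycle = 16

cycle 1: issue I1 (DivU)
cycle 2: I1 read-ops | issue I2 (AddU)
cycle 9: I1 finished on DivU
cycle 10: I1→R2
cycle 11: I2 read-ops | issue I3 (IntU)
cycle 13: I2 finished on AddU
cycle 14: I2→R0
cycle 15: I3 read-ops | issue I4 (DivU)
cycle 16: I3 finished on IntU | I4 read-ops | issue I5 (MulU)
cycle 17: I3→R2 | I5 read-ops
cycle 20: I5 finished on MulU
cycle 21: I5→R1
cycle 23: I4 finished on DivU
cycle 24: I4→R0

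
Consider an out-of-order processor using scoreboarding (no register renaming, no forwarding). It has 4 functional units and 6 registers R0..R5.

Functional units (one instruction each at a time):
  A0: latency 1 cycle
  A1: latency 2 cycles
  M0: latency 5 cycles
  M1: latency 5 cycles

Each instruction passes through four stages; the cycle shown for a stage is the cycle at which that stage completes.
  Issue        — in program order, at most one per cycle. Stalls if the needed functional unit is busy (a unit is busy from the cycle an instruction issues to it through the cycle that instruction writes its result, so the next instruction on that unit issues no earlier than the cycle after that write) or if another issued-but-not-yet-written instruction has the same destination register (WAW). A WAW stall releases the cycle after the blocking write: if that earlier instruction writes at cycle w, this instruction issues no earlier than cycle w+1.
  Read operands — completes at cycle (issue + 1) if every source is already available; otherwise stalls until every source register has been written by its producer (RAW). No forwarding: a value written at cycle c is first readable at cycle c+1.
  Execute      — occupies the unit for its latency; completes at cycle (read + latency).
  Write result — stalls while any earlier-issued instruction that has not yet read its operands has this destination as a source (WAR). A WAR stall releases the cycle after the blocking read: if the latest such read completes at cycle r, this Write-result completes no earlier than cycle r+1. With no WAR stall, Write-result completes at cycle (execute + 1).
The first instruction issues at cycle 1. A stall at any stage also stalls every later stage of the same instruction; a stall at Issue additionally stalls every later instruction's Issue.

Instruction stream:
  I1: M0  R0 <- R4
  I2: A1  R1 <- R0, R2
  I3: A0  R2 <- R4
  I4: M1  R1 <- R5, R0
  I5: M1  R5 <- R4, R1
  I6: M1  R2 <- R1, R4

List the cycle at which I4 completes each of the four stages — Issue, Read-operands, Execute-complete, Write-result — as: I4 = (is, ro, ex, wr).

c1: I1 dispatched to M0
c2: I1 operands ready; I2 dispatched to A1
c3: I3 dispatched to A0
c4: I3 operands ready
c5: I3 complete
c7: I1 complete
c8: R0←I1
c9: I2 operands ready
c10: R2←I3
c11: I2 complete
c12: R1←I2
c13: I4 dispatched to M1
c14: I4 operands ready
c19: I4 complete
c20: R1←I4
c21: I5 dispatched to M1
c22: I5 operands ready
c27: I5 complete
c28: R5←I5
c29: I6 dispatched to M1
c30: I6 operands ready
c35: I6 complete
c36: R2←I6

I4 = (13, 14, 19, 20)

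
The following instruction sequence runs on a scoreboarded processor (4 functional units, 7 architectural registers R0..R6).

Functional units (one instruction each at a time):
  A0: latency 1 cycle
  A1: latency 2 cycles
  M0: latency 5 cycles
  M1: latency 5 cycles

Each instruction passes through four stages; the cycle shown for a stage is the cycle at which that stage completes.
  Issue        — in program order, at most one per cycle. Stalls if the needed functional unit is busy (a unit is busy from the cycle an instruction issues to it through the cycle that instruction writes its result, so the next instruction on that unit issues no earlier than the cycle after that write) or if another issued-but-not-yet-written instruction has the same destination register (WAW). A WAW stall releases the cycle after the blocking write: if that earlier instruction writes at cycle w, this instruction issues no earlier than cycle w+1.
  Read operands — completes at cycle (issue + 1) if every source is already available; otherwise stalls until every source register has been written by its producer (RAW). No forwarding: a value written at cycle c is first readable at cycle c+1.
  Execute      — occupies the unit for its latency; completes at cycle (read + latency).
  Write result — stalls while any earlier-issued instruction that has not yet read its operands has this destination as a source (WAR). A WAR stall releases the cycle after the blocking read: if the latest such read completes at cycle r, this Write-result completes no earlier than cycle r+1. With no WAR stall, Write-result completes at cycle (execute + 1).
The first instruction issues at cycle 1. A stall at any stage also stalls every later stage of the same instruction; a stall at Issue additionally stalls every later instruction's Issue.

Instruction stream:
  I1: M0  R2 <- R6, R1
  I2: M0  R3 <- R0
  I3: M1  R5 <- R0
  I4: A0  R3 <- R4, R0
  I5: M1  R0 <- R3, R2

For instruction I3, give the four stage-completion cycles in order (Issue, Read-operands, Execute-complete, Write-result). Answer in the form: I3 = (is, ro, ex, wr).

I3 = (10, 11, 16, 17)

[I1] 1/2/7/8
[I2] 9/10/15/16  (struct: M0 busy until I1 writes@8)
[I3] 10/11/16/17
[I4] 17/18/19/20  (WAW R3: wait I2 write@16)
[I5] 18/21/26/27  (RAW R3: wait I4 write@20)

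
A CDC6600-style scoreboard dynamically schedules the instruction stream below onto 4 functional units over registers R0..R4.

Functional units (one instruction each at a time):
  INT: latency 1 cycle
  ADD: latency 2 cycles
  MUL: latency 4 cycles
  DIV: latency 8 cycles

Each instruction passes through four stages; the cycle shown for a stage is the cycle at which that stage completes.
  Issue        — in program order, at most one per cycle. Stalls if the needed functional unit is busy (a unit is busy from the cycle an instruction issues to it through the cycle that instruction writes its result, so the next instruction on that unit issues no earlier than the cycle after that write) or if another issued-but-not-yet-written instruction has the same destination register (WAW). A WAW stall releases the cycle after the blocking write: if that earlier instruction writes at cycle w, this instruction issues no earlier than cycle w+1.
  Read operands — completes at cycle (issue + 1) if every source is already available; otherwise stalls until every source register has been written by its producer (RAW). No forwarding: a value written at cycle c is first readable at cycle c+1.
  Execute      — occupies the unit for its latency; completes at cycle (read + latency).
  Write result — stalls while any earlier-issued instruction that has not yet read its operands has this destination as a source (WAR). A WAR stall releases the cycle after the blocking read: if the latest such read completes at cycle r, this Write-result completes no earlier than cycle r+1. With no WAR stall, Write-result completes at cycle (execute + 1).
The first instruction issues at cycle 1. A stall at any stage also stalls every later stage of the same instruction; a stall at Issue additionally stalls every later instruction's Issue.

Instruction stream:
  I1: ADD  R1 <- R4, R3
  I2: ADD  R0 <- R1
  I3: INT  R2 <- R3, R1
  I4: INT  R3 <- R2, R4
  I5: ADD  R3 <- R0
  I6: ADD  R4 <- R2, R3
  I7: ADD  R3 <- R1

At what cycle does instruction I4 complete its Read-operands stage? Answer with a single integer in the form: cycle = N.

cycle = 12

I1  is:1  ro:2  ex:4  wr:5
I2  is:6  ro:7  ex:9  wr:10  — struct: ADD busy until I1 writes@5
I3  is:7  ro:8  ex:9  wr:10
I4  is:11  ro:12  ex:13  wr:14  — struct: INT busy until I3 writes@10
I5  is:15  ro:16  ex:18  wr:19  — WAW R3: wait I4 write@14
I6  is:20  ro:21  ex:23  wr:24  — struct: ADD busy until I5 writes@19
I7  is:25  ro:26  ex:28  wr:29  — struct: ADD busy until I6 writes@24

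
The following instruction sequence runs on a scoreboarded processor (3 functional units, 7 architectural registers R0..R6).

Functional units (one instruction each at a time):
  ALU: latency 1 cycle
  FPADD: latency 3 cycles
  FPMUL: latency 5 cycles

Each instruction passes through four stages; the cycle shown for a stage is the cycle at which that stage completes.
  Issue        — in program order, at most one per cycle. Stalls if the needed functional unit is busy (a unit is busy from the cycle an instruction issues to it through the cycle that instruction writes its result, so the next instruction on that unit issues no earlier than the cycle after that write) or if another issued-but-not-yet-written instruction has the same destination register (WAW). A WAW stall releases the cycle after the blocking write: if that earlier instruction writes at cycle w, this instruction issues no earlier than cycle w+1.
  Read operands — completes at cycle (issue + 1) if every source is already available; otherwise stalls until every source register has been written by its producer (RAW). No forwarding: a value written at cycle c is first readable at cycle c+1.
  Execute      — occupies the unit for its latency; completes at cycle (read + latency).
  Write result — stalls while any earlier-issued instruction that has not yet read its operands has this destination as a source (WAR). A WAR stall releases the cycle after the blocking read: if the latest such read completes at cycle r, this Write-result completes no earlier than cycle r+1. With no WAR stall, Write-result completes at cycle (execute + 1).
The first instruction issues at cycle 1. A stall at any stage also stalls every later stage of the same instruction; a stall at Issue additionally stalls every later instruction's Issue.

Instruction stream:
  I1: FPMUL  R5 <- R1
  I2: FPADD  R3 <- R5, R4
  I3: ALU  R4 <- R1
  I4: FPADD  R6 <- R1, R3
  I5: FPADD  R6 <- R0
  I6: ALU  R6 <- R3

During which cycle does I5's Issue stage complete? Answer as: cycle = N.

I1  is:1  ro:2  ex:7  wr:8
I2  is:2  ro:9  ex:12  wr:13  — RAW R5: wait I1 write@8
I3  is:3  ro:4  ex:5  wr:10  — WAR R4: wait I2 read@9
I4  is:14  ro:15  ex:18  wr:19  — struct: FPADD busy until I2 writes@13
I5  is:20  ro:21  ex:24  wr:25  — struct: FPADD busy until I4 writes@19
I6  is:26  ro:27  ex:28  wr:29  — WAW R6: wait I5 write@25

cycle = 20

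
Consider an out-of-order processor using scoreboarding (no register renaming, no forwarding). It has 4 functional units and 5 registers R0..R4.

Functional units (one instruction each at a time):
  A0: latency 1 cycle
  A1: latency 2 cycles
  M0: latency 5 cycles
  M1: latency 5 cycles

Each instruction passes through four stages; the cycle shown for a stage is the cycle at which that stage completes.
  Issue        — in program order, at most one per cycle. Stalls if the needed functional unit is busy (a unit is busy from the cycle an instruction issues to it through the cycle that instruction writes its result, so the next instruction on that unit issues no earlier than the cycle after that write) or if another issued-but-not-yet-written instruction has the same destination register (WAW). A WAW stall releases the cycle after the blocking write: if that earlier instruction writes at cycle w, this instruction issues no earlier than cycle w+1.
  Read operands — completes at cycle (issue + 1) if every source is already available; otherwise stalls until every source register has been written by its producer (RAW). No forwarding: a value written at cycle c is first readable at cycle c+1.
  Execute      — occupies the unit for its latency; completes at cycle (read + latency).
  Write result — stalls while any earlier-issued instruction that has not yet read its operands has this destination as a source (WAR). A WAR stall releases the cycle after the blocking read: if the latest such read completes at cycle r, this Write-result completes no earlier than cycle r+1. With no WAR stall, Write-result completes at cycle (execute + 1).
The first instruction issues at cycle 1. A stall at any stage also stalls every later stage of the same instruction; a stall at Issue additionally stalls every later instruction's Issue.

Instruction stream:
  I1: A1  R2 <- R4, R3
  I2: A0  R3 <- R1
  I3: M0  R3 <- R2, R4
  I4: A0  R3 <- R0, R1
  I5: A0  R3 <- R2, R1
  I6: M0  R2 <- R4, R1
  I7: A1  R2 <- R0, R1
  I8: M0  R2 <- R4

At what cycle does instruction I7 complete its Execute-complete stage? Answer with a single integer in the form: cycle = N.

cycle = 30

cycle 1: I1→A1
cycle 2: I1 RO | I2→A0
cycle 3: I2 RO
cycle 4: I1 EX | I2 EX
cycle 5: I1 WR R2 | I2 WR R3
cycle 6: I3→M0
cycle 7: I3 RO
cycle 12: I3 EX
cycle 13: I3 WR R3
cycle 14: I4→A0
cycle 15: I4 RO
cycle 16: I4 EX
cycle 17: I4 WR R3
cycle 18: I5→A0
cycle 19: I5 RO | I6→M0
cycle 20: I5 EX | I6 RO
cycle 21: I5 WR R3
cycle 25: I6 EX
cycle 26: I6 WR R2
cycle 27: I7→A1
cycle 28: I7 RO
cycle 30: I7 EX
cycle 31: I7 WR R2
cycle 32: I8→M0
cycle 33: I8 RO
cycle 38: I8 EX
cycle 39: I8 WR R2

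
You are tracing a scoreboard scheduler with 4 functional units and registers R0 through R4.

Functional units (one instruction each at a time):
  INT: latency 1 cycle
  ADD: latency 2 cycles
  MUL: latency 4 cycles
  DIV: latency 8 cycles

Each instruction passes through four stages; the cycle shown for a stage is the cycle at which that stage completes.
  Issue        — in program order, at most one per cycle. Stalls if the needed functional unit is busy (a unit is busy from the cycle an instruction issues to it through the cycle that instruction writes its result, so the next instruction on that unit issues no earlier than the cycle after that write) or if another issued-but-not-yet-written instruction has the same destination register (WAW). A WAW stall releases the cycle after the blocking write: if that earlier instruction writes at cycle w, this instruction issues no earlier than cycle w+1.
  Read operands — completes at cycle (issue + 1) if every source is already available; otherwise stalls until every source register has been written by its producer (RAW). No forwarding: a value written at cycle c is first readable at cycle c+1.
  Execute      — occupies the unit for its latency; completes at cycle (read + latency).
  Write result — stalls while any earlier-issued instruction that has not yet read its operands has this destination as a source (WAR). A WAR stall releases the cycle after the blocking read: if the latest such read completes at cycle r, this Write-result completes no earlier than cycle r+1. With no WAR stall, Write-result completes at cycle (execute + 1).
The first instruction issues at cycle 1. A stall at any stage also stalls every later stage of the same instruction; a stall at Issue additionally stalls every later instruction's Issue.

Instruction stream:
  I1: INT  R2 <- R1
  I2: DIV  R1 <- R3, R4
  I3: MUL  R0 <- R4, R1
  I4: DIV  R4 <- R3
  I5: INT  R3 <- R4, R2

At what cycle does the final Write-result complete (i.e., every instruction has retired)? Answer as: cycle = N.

[I1] 1/2/3/4
[I2] 2/3/11/12
[I3] 3/13/17/18  (RAW R1: wait I2 write@12)
[I4] 13/14/22/23  (struct: DIV busy until I2 writes@12)
[I5] 14/24/25/26  (RAW R4: wait I4 write@23)

cycle = 26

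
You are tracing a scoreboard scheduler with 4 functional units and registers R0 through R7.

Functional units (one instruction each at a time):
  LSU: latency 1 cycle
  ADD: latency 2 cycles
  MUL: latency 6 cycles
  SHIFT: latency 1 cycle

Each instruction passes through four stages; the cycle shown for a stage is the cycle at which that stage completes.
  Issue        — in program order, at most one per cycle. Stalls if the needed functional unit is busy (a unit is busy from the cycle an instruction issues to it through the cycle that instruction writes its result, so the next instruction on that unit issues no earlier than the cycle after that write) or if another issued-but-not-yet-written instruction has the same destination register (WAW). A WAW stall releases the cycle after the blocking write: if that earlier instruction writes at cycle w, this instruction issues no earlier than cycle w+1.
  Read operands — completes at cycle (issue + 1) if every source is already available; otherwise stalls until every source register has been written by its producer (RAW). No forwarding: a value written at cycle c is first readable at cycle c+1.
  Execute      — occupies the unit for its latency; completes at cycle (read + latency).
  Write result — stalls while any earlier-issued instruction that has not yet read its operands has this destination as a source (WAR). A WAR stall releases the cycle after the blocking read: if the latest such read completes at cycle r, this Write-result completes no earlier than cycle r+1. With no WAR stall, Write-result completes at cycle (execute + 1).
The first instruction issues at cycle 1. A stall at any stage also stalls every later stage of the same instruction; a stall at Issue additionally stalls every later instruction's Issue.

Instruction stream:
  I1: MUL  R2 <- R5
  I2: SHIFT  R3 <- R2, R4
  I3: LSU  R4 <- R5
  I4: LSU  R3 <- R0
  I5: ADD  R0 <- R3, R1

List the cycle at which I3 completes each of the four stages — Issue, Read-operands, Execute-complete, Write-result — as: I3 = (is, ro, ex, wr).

I3 = (3, 4, 5, 11)

I1: IS=1 RO=2 EX=8 WR=9
I2: IS=2 RO=10 EX=11 WR=12  [RAW R2: wait I1 write@9]
I3: IS=3 RO=4 EX=5 WR=11  [WAR R4: wait I2 read@10]
I4: IS=13 RO=14 EX=15 WR=16  [WAW R3: wait I2 write@12]
I5: IS=14 RO=17 EX=19 WR=20  [RAW R3: wait I4 write@16]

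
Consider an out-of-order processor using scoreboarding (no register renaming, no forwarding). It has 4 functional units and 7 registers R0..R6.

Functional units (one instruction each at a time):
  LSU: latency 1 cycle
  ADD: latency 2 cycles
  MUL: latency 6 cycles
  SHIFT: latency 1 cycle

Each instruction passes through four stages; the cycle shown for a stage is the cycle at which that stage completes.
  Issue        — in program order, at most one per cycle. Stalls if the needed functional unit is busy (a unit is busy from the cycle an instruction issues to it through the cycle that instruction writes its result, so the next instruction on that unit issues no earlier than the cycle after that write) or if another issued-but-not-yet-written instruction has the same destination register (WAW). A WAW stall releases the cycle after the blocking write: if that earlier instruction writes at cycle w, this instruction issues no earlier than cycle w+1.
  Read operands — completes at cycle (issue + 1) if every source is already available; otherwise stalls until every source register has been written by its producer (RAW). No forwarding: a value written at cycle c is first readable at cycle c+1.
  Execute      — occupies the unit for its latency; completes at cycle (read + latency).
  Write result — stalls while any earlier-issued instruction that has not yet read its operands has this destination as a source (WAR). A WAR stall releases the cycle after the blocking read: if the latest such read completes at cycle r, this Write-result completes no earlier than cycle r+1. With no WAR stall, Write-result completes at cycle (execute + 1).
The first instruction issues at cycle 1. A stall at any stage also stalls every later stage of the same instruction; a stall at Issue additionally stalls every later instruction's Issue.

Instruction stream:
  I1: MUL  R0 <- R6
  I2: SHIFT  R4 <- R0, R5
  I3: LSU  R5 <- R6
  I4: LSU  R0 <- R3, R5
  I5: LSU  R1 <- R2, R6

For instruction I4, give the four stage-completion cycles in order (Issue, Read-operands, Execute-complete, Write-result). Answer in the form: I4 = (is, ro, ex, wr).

1) issue 1, read 2, done 8, write 9
2) issue 2, read 10, done 11, write 12  <RAW R0: wait I1 write@9>
3) issue 3, read 4, done 5, write 11  <WAR R5: wait I2 read@10>
4) issue 12, read 13, done 14, write 15  <struct: LSU busy until I3 writes@11>
5) issue 16, read 17, done 18, write 19  <struct: LSU busy until I4 writes@15>

I4 = (12, 13, 14, 15)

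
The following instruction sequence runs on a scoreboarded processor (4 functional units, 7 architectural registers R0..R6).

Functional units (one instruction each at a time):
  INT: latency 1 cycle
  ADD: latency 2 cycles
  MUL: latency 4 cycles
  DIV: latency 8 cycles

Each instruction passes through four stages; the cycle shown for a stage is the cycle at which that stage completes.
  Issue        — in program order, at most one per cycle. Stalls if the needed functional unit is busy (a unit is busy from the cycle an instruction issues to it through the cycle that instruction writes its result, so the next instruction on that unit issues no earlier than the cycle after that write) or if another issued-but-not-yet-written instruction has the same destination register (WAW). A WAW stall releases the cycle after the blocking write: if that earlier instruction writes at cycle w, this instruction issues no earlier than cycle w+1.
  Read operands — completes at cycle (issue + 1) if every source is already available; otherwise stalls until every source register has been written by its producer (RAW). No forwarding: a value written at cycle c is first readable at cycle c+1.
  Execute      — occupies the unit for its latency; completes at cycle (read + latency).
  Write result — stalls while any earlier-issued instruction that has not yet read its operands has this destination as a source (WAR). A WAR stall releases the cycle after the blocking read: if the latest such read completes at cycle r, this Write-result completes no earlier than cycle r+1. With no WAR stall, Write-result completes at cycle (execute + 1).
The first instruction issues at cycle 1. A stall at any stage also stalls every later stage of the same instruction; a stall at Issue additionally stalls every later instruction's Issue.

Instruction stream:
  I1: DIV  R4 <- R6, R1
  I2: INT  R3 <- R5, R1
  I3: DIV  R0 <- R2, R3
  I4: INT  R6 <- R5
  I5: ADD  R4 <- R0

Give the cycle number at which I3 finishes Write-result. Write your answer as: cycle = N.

cycle = 22

[I1] 1/2/10/11
[I2] 2/3/4/5
[I3] 12/13/21/22  (struct: DIV busy until I1 writes@11)
[I4] 13/14/15/16
[I5] 14/23/25/26  (RAW R0: wait I3 write@22)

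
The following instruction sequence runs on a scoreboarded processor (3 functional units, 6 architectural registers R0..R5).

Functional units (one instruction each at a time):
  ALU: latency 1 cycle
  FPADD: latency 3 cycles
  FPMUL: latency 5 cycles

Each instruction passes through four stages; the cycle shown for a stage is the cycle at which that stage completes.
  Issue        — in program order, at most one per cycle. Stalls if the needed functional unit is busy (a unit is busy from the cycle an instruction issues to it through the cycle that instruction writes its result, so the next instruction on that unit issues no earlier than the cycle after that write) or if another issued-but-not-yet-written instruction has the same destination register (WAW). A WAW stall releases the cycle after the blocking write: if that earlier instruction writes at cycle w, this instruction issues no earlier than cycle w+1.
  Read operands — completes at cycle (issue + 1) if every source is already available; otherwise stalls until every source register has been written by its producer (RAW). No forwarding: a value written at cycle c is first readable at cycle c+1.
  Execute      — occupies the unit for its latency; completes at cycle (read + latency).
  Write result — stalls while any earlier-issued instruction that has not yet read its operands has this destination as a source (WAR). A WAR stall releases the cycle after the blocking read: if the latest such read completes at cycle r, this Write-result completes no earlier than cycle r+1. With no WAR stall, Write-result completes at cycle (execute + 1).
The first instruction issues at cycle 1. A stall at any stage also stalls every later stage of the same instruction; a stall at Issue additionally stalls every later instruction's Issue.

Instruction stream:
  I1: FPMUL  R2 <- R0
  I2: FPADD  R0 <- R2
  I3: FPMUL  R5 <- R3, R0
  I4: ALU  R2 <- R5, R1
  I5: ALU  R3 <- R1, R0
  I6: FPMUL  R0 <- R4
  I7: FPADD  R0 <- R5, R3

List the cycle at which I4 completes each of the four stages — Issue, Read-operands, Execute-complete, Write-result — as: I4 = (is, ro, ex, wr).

I4 = (10, 21, 22, 23)

t=1  I1 issues→FPMUL
t=2  I1 reads, I2 issues→FPADD
t=7  I1 exec-done
t=8  I1 writes R2
t=9  I2 reads, I3 issues→FPMUL
t=10  I4 issues→ALU
t=12  I2 exec-done
t=13  I2 writes R0
t=14  I3 reads
t=19  I3 exec-done
t=20  I3 writes R5
t=21  I4 reads
t=22  I4 exec-done
t=23  I4 writes R2
t=24  I5 issues→ALU
t=25  I5 reads, I6 issues→FPMUL
t=26  I5 exec-done, I6 reads
t=27  I5 writes R3
t=31  I6 exec-done
t=32  I6 writes R0
t=33  I7 issues→FPADD
t=34  I7 reads
t=37  I7 exec-done
t=38  I7 writes R0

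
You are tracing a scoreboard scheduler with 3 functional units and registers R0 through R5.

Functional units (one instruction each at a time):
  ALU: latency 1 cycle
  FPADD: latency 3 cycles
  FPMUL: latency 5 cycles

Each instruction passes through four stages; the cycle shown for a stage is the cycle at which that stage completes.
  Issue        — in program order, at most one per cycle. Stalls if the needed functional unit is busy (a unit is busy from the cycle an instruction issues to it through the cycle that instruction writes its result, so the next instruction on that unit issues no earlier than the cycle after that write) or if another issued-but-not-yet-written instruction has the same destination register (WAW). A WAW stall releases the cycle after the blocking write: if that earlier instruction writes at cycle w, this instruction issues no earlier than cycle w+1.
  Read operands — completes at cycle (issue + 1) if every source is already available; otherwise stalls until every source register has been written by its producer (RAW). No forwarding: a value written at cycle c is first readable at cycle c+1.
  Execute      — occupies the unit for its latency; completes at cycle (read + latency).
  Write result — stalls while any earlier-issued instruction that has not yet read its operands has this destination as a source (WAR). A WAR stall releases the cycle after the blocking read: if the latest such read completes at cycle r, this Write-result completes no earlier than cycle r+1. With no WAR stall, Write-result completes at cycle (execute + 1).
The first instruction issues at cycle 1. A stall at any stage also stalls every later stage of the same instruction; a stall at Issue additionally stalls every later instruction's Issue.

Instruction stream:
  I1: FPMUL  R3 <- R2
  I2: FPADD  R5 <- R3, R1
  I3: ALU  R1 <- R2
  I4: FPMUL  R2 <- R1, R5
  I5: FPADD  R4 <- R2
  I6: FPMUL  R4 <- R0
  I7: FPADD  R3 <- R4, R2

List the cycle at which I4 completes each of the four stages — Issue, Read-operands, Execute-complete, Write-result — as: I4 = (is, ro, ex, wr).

I1  is:1  ro:2  ex:7  wr:8
I2  is:2  ro:9  ex:12  wr:13  — RAW R3: wait I1 write@8
I3  is:3  ro:4  ex:5  wr:10  — WAR R1: wait I2 read@9
I4  is:9  ro:14  ex:19  wr:20  — struct: FPMUL busy until I1 writes@8, RAW R5: wait I2 write@13
I5  is:14  ro:21  ex:24  wr:25  — struct: FPADD busy until I2 writes@13, RAW R2: wait I4 write@20
I6  is:26  ro:27  ex:32  wr:33  — WAW R4: wait I5 write@25
I7  is:27  ro:34  ex:37  wr:38  — RAW R4: wait I6 write@33

I4 = (9, 14, 19, 20)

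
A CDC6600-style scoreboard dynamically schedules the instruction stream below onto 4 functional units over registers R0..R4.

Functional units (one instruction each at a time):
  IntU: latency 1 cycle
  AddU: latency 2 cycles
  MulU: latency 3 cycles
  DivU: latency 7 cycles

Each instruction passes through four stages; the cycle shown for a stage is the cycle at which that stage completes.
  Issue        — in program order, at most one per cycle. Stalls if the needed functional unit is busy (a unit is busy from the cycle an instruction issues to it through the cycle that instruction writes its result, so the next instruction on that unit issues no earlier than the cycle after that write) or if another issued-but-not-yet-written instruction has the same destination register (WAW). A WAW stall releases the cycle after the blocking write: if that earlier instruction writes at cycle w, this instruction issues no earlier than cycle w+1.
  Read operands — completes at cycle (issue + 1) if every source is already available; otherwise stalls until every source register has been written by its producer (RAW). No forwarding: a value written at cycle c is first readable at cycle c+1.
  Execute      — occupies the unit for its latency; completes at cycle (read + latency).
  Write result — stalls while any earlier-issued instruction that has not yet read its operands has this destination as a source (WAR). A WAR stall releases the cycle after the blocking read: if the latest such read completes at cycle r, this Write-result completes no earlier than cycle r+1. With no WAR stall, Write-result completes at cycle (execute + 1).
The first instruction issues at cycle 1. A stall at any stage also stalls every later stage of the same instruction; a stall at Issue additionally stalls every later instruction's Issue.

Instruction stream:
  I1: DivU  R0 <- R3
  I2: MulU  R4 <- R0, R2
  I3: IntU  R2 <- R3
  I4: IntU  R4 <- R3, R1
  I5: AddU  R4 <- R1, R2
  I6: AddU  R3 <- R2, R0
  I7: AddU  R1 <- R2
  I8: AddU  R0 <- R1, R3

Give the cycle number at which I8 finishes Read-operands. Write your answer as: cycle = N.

cycle = 36

I1  is:1  ro:2  ex:9  wr:10
I2  is:2  ro:11  ex:14  wr:15  — RAW R0: wait I1 write@10
I3  is:3  ro:4  ex:5  wr:12  — WAR R2: wait I2 read@11
I4  is:16  ro:17  ex:18  wr:19  — WAW R4: wait I2 write@15
I5  is:20  ro:21  ex:23  wr:24  — WAW R4: wait I4 write@19
I6  is:25  ro:26  ex:28  wr:29  — struct: AddU busy until I5 writes@24
I7  is:30  ro:31  ex:33  wr:34  — struct: AddU busy until I6 writes@29
I8  is:35  ro:36  ex:38  wr:39  — struct: AddU busy until I7 writes@34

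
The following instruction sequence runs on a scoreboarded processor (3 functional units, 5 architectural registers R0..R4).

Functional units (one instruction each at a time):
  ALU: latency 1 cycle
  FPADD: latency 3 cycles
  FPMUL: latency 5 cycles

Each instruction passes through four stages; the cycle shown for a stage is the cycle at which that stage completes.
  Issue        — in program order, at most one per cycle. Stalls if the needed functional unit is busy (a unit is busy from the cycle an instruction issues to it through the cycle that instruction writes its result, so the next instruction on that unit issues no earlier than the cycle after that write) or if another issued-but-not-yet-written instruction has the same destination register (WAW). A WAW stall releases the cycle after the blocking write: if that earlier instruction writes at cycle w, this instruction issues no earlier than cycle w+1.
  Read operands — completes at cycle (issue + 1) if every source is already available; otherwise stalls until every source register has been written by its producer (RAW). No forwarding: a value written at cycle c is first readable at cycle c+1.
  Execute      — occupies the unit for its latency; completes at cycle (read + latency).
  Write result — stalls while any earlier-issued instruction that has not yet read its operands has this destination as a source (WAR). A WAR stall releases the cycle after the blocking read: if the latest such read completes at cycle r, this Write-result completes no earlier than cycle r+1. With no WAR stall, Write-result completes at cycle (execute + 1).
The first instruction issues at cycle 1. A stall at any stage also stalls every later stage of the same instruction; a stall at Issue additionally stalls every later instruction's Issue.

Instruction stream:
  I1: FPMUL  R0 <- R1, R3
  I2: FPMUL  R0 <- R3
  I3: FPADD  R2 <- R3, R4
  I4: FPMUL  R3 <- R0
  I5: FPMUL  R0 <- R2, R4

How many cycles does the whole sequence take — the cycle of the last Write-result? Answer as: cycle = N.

cycle = 32

I1 -> (1, 2, 7, 8)
I2 -> (9, 10, 15, 16)  // struct: FPMUL busy until I1 writes@8
I3 -> (10, 11, 14, 15)
I4 -> (17, 18, 23, 24)  // struct: FPMUL busy until I2 writes@16
I5 -> (25, 26, 31, 32)  // struct: FPMUL busy until I4 writes@24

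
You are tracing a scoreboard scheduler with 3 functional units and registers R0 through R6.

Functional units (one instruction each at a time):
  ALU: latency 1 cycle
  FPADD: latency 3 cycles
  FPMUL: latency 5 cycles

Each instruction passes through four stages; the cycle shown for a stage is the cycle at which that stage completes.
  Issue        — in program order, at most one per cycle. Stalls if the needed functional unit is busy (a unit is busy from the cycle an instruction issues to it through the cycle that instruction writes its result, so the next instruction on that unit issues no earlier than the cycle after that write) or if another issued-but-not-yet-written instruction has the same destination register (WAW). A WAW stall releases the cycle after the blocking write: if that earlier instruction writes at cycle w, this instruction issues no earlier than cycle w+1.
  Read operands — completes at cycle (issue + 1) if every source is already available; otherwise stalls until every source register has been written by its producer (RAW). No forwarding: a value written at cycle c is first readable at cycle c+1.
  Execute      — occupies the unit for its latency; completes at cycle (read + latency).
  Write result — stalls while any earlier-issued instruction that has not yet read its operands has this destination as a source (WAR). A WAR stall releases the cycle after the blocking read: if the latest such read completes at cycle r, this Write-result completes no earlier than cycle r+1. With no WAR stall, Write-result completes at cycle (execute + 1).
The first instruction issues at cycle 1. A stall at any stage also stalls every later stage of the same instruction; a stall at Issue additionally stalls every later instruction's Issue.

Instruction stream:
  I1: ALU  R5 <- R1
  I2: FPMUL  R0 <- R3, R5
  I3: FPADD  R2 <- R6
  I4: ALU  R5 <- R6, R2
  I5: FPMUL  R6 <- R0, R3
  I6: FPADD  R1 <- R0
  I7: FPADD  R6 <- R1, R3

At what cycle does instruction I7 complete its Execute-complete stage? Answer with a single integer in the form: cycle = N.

cycle = 24

  I1 | 1 | 2 | 3 | 4
  I2 | 2 | 5 | 10 | 11   RAW R5: wait I1 write@4
  I3 | 3 | 4 | 7 | 8
  I4 | 5 | 9 | 10 | 11   struct: ALU busy until I1 writes@4 · RAW R2: wait I3 write@8
  I5 | 12 | 13 | 18 | 19   struct: FPMUL busy until I2 writes@11
  I6 | 13 | 14 | 17 | 18
  I7 | 20 | 21 | 24 | 25   WAW R6: wait I5 write@19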